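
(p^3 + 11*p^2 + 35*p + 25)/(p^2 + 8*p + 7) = (p^2 + 10*p + 25)/(p + 7)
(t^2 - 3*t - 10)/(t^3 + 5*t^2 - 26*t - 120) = (t + 2)/(t^2 + 10*t + 24)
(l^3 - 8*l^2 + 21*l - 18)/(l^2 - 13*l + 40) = (l^3 - 8*l^2 + 21*l - 18)/(l^2 - 13*l + 40)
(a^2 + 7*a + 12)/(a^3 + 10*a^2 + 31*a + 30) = (a + 4)/(a^2 + 7*a + 10)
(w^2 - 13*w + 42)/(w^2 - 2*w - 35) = (w - 6)/(w + 5)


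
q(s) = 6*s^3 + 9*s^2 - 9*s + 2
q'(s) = 18*s^2 + 18*s - 9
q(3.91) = 463.06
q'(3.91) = 336.57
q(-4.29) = -267.47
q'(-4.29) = 245.05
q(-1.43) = 15.73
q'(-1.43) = 2.07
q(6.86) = 2300.77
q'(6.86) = 961.55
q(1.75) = 45.97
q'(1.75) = 77.62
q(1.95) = 63.16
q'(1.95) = 94.54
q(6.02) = 1582.99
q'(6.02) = 751.69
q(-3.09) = -61.28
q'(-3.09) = 107.25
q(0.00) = 2.00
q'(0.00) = -9.00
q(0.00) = 2.00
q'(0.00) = -9.00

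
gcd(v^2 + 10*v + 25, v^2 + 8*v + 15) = v + 5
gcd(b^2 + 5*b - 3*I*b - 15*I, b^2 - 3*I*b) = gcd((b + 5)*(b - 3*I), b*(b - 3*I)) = b - 3*I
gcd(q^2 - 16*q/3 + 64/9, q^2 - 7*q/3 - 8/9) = q - 8/3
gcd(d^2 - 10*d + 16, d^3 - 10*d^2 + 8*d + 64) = d - 8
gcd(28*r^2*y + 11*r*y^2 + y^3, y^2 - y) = y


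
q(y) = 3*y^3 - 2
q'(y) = 9*y^2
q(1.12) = 2.21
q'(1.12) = 11.29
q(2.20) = 29.94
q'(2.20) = 43.56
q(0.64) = -1.21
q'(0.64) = 3.69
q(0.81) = -0.41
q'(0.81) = 5.90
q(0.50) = -1.62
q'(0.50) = 2.25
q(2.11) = 26.18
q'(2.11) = 40.07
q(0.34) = -1.88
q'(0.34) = 1.04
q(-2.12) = -30.58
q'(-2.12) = 40.45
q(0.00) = -2.00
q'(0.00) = 0.00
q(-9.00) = -2189.00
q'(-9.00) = 729.00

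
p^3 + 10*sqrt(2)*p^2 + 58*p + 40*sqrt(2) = (p + sqrt(2))*(p + 4*sqrt(2))*(p + 5*sqrt(2))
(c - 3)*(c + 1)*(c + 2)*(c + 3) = c^4 + 3*c^3 - 7*c^2 - 27*c - 18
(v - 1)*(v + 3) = v^2 + 2*v - 3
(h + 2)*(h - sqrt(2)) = h^2 - sqrt(2)*h + 2*h - 2*sqrt(2)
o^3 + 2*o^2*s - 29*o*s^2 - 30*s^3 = (o - 5*s)*(o + s)*(o + 6*s)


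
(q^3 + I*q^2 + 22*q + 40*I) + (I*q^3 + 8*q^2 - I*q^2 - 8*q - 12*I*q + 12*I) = q^3 + I*q^3 + 8*q^2 + 14*q - 12*I*q + 52*I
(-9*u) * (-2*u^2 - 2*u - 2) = 18*u^3 + 18*u^2 + 18*u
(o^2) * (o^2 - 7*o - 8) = o^4 - 7*o^3 - 8*o^2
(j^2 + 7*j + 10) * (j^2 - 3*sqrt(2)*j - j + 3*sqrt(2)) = j^4 - 3*sqrt(2)*j^3 + 6*j^3 - 18*sqrt(2)*j^2 + 3*j^2 - 9*sqrt(2)*j - 10*j + 30*sqrt(2)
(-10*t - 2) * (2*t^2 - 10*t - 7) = -20*t^3 + 96*t^2 + 90*t + 14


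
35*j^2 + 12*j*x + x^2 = (5*j + x)*(7*j + x)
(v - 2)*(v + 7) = v^2 + 5*v - 14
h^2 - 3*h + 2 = (h - 2)*(h - 1)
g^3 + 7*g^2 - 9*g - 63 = (g - 3)*(g + 3)*(g + 7)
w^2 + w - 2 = (w - 1)*(w + 2)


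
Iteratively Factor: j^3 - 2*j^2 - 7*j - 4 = (j + 1)*(j^2 - 3*j - 4) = (j + 1)^2*(j - 4)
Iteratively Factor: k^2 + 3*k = (k)*(k + 3)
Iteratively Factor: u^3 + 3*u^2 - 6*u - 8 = (u + 1)*(u^2 + 2*u - 8) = (u + 1)*(u + 4)*(u - 2)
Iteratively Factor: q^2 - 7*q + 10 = (q - 5)*(q - 2)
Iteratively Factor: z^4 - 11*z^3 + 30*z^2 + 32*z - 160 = (z - 4)*(z^3 - 7*z^2 + 2*z + 40) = (z - 4)^2*(z^2 - 3*z - 10) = (z - 5)*(z - 4)^2*(z + 2)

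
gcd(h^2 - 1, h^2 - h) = h - 1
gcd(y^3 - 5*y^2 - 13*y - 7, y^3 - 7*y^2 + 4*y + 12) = y + 1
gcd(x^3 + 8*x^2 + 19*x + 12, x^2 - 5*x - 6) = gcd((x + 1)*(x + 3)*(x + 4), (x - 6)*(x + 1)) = x + 1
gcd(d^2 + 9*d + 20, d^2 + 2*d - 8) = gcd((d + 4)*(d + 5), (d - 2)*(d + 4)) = d + 4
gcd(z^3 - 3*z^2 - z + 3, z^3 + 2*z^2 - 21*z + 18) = z^2 - 4*z + 3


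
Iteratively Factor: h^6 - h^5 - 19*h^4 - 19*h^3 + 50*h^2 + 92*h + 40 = (h - 2)*(h^5 + h^4 - 17*h^3 - 53*h^2 - 56*h - 20) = (h - 5)*(h - 2)*(h^4 + 6*h^3 + 13*h^2 + 12*h + 4) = (h - 5)*(h - 2)*(h + 1)*(h^3 + 5*h^2 + 8*h + 4) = (h - 5)*(h - 2)*(h + 1)*(h + 2)*(h^2 + 3*h + 2) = (h - 5)*(h - 2)*(h + 1)*(h + 2)^2*(h + 1)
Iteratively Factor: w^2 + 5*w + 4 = (w + 1)*(w + 4)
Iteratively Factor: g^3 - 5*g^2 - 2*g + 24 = (g - 3)*(g^2 - 2*g - 8) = (g - 3)*(g + 2)*(g - 4)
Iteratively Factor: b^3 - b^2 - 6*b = (b + 2)*(b^2 - 3*b) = b*(b + 2)*(b - 3)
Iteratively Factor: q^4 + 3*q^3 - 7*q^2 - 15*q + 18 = (q - 1)*(q^3 + 4*q^2 - 3*q - 18) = (q - 2)*(q - 1)*(q^2 + 6*q + 9) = (q - 2)*(q - 1)*(q + 3)*(q + 3)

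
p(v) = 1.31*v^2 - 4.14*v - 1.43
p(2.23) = -4.15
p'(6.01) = 11.61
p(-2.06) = 12.66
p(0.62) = -3.49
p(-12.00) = 236.89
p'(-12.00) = -35.58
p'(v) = 2.62*v - 4.14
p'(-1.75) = -8.72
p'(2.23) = 1.70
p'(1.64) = 0.16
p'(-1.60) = -8.33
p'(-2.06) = -9.54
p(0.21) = -2.24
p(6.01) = 21.01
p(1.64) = -4.70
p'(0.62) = -2.52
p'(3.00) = 3.72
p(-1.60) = 8.55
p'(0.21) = -3.59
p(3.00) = -2.06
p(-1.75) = 9.83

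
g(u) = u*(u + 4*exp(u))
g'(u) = u*(4*exp(u) + 1) + u + 4*exp(u)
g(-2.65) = 6.27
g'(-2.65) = -5.77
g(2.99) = 246.77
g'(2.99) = 323.36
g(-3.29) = 10.33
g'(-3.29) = -6.92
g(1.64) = 36.51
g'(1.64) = 57.72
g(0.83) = 8.30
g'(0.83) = 18.45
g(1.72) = 41.38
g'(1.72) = 64.20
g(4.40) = 1452.90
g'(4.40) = 1768.14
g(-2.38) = 4.78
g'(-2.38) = -5.27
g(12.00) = 7812373.99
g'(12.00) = 8463273.15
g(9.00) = 291792.02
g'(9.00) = 324141.36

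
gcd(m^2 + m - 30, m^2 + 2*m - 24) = m + 6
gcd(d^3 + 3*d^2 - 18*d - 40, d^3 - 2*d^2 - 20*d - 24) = d + 2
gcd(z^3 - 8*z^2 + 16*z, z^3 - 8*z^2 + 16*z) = z^3 - 8*z^2 + 16*z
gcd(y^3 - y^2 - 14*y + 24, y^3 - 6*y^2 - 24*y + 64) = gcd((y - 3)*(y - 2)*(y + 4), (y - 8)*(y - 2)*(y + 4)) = y^2 + 2*y - 8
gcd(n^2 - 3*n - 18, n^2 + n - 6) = n + 3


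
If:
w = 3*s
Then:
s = w/3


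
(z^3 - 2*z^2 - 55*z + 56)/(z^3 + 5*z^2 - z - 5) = (z^2 - z - 56)/(z^2 + 6*z + 5)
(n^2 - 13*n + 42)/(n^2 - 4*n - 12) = (n - 7)/(n + 2)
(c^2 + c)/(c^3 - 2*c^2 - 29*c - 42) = c*(c + 1)/(c^3 - 2*c^2 - 29*c - 42)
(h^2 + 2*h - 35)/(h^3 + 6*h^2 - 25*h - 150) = (h + 7)/(h^2 + 11*h + 30)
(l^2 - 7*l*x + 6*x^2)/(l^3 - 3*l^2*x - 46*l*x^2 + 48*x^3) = (-l + 6*x)/(-l^2 + 2*l*x + 48*x^2)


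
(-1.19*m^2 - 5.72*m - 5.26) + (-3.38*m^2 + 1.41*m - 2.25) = -4.57*m^2 - 4.31*m - 7.51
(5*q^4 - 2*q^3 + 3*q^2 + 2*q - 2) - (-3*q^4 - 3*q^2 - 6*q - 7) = 8*q^4 - 2*q^3 + 6*q^2 + 8*q + 5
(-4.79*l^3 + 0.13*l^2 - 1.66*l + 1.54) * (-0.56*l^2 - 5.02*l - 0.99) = 2.6824*l^5 + 23.973*l^4 + 5.0191*l^3 + 7.3421*l^2 - 6.0874*l - 1.5246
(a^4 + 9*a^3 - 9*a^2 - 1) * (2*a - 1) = 2*a^5 + 17*a^4 - 27*a^3 + 9*a^2 - 2*a + 1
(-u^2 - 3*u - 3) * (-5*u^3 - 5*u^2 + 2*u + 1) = 5*u^5 + 20*u^4 + 28*u^3 + 8*u^2 - 9*u - 3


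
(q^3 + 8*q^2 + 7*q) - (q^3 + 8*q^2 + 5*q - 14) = 2*q + 14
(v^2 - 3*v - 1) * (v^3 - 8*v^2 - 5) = v^5 - 11*v^4 + 23*v^3 + 3*v^2 + 15*v + 5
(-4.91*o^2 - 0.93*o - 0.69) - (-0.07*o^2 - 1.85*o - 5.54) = -4.84*o^2 + 0.92*o + 4.85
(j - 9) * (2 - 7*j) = -7*j^2 + 65*j - 18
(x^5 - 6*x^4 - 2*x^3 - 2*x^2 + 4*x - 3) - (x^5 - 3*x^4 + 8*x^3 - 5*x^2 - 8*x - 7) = -3*x^4 - 10*x^3 + 3*x^2 + 12*x + 4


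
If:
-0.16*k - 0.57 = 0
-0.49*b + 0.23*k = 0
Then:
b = -1.67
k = -3.56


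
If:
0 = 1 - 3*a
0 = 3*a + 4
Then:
No Solution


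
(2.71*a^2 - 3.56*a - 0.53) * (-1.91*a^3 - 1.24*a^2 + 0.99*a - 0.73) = -5.1761*a^5 + 3.4392*a^4 + 8.1096*a^3 - 4.8455*a^2 + 2.0741*a + 0.3869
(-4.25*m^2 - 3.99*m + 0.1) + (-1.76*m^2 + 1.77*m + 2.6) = -6.01*m^2 - 2.22*m + 2.7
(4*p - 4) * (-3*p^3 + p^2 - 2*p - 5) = -12*p^4 + 16*p^3 - 12*p^2 - 12*p + 20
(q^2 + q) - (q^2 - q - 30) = 2*q + 30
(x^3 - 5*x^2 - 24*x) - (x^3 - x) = -5*x^2 - 23*x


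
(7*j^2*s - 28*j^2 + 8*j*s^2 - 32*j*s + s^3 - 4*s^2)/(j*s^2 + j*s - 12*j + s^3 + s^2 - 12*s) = (7*j*s - 28*j + s^2 - 4*s)/(s^2 + s - 12)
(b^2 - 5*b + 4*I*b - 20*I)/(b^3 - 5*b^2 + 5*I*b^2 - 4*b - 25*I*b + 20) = 1/(b + I)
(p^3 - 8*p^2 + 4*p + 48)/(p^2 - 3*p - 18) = (p^2 - 2*p - 8)/(p + 3)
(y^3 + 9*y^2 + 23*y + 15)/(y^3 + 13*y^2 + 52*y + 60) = (y^2 + 4*y + 3)/(y^2 + 8*y + 12)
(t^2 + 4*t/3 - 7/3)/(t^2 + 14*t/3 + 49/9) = 3*(t - 1)/(3*t + 7)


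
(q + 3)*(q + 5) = q^2 + 8*q + 15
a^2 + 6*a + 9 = (a + 3)^2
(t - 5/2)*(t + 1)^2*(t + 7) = t^4 + 13*t^3/2 - 15*t^2/2 - 61*t/2 - 35/2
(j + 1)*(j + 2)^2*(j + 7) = j^4 + 12*j^3 + 43*j^2 + 60*j + 28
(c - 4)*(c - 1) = c^2 - 5*c + 4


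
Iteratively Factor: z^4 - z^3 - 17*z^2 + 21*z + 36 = (z - 3)*(z^3 + 2*z^2 - 11*z - 12) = (z - 3)*(z + 1)*(z^2 + z - 12) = (z - 3)*(z + 1)*(z + 4)*(z - 3)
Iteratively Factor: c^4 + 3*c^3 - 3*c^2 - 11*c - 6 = (c + 3)*(c^3 - 3*c - 2) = (c + 1)*(c + 3)*(c^2 - c - 2) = (c + 1)^2*(c + 3)*(c - 2)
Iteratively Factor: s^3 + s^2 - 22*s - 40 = (s + 2)*(s^2 - s - 20) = (s - 5)*(s + 2)*(s + 4)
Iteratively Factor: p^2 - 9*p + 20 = (p - 5)*(p - 4)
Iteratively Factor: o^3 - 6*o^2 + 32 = (o - 4)*(o^2 - 2*o - 8) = (o - 4)*(o + 2)*(o - 4)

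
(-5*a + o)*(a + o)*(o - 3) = -5*a^2*o + 15*a^2 - 4*a*o^2 + 12*a*o + o^3 - 3*o^2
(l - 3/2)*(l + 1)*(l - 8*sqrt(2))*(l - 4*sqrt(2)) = l^4 - 12*sqrt(2)*l^3 - l^3/2 + 6*sqrt(2)*l^2 + 125*l^2/2 - 32*l + 18*sqrt(2)*l - 96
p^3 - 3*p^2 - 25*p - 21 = (p - 7)*(p + 1)*(p + 3)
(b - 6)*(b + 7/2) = b^2 - 5*b/2 - 21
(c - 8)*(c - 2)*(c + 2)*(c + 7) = c^4 - c^3 - 60*c^2 + 4*c + 224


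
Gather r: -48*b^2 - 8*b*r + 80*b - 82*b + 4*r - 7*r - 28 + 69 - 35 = -48*b^2 - 2*b + r*(-8*b - 3) + 6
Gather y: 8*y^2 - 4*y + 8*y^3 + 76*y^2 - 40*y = 8*y^3 + 84*y^2 - 44*y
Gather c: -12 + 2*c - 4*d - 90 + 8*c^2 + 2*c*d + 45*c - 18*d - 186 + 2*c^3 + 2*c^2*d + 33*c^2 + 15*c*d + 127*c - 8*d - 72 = 2*c^3 + c^2*(2*d + 41) + c*(17*d + 174) - 30*d - 360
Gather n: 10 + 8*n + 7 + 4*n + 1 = 12*n + 18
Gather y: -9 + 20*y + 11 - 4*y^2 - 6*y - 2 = -4*y^2 + 14*y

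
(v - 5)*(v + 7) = v^2 + 2*v - 35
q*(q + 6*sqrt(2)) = q^2 + 6*sqrt(2)*q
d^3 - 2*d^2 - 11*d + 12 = (d - 4)*(d - 1)*(d + 3)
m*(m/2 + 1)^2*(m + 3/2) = m^4/4 + 11*m^3/8 + 5*m^2/2 + 3*m/2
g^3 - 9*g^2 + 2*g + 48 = (g - 8)*(g - 3)*(g + 2)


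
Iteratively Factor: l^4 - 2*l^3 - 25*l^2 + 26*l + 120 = (l + 2)*(l^3 - 4*l^2 - 17*l + 60) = (l - 3)*(l + 2)*(l^2 - l - 20) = (l - 3)*(l + 2)*(l + 4)*(l - 5)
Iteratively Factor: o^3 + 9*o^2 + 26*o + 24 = (o + 3)*(o^2 + 6*o + 8) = (o + 3)*(o + 4)*(o + 2)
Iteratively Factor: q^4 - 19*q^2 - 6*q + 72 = (q - 4)*(q^3 + 4*q^2 - 3*q - 18) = (q - 4)*(q - 2)*(q^2 + 6*q + 9) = (q - 4)*(q - 2)*(q + 3)*(q + 3)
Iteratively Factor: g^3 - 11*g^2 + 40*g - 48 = (g - 3)*(g^2 - 8*g + 16) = (g - 4)*(g - 3)*(g - 4)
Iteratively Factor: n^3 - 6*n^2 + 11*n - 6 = (n - 3)*(n^2 - 3*n + 2) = (n - 3)*(n - 2)*(n - 1)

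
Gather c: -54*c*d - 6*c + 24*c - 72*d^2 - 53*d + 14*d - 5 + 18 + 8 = c*(18 - 54*d) - 72*d^2 - 39*d + 21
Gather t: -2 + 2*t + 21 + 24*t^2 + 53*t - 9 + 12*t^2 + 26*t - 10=36*t^2 + 81*t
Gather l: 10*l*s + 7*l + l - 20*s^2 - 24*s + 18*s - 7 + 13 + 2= l*(10*s + 8) - 20*s^2 - 6*s + 8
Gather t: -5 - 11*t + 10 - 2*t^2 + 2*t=-2*t^2 - 9*t + 5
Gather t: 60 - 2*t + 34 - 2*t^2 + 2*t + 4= 98 - 2*t^2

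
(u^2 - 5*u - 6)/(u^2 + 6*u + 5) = (u - 6)/(u + 5)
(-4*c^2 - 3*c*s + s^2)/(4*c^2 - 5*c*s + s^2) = (c + s)/(-c + s)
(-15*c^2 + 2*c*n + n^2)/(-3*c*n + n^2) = (5*c + n)/n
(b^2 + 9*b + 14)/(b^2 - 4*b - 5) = (b^2 + 9*b + 14)/(b^2 - 4*b - 5)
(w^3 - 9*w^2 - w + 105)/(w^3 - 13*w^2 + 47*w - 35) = (w + 3)/(w - 1)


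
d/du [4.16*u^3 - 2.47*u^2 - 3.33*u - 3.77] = 12.48*u^2 - 4.94*u - 3.33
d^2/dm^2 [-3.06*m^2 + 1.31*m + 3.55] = -6.12000000000000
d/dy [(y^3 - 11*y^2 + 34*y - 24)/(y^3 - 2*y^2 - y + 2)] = (9*y^2 - 52*y + 44)/(y^4 - 2*y^3 - 3*y^2 + 4*y + 4)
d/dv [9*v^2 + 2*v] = 18*v + 2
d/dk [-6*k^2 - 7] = -12*k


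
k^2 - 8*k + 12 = (k - 6)*(k - 2)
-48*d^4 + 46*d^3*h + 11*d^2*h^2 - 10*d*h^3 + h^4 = (-8*d + h)*(-3*d + h)*(-d + h)*(2*d + h)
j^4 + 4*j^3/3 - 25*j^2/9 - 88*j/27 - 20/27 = (j - 5/3)*(j + 1/3)*(j + 2/3)*(j + 2)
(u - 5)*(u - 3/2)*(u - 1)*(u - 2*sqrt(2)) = u^4 - 15*u^3/2 - 2*sqrt(2)*u^3 + 14*u^2 + 15*sqrt(2)*u^2 - 28*sqrt(2)*u - 15*u/2 + 15*sqrt(2)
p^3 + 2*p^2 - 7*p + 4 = (p - 1)^2*(p + 4)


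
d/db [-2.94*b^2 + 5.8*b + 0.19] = 5.8 - 5.88*b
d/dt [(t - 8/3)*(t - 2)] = 2*t - 14/3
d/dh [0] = 0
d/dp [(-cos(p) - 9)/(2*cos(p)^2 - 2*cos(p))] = (-sin(p) + 9*sin(p)/cos(p)^2 - 18*tan(p))/(2*(cos(p) - 1)^2)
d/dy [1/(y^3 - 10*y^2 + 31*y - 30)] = (-3*y^2 + 20*y - 31)/(y^3 - 10*y^2 + 31*y - 30)^2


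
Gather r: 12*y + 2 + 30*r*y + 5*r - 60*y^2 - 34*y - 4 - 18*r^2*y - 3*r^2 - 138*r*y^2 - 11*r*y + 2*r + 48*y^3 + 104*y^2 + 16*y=r^2*(-18*y - 3) + r*(-138*y^2 + 19*y + 7) + 48*y^3 + 44*y^2 - 6*y - 2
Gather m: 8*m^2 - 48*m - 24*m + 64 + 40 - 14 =8*m^2 - 72*m + 90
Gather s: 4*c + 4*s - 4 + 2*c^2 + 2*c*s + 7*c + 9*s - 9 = 2*c^2 + 11*c + s*(2*c + 13) - 13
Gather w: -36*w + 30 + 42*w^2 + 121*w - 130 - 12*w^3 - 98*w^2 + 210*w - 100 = -12*w^3 - 56*w^2 + 295*w - 200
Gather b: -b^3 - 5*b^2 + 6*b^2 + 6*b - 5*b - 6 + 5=-b^3 + b^2 + b - 1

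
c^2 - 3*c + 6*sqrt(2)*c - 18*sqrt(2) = (c - 3)*(c + 6*sqrt(2))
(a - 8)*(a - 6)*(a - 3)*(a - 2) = a^4 - 19*a^3 + 124*a^2 - 324*a + 288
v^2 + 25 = (v - 5*I)*(v + 5*I)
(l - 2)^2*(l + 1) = l^3 - 3*l^2 + 4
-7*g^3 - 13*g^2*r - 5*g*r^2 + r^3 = (-7*g + r)*(g + r)^2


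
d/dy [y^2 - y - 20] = 2*y - 1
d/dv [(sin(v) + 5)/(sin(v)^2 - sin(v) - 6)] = (-10*sin(v) + cos(v)^2 - 2)*cos(v)/(sin(v) + cos(v)^2 + 5)^2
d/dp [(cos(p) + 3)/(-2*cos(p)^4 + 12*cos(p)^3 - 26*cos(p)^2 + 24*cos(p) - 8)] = (-3*cos(p)^2 - 9*cos(p) + 20)*sin(p)/(2*(cos(p) - 2)^3*(cos(p) - 1)^3)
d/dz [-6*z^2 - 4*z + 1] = -12*z - 4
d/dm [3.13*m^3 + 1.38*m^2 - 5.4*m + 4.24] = 9.39*m^2 + 2.76*m - 5.4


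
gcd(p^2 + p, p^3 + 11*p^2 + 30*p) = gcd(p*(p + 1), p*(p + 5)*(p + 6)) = p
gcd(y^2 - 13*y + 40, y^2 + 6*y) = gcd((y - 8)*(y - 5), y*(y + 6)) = 1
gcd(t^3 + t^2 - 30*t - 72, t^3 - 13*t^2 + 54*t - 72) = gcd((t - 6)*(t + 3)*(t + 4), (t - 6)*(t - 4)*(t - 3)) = t - 6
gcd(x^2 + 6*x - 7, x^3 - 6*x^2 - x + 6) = x - 1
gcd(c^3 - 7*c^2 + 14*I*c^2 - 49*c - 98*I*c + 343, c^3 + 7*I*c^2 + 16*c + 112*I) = c + 7*I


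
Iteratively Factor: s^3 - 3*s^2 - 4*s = (s + 1)*(s^2 - 4*s) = s*(s + 1)*(s - 4)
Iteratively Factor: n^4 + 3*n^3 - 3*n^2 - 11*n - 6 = (n + 1)*(n^3 + 2*n^2 - 5*n - 6) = (n - 2)*(n + 1)*(n^2 + 4*n + 3) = (n - 2)*(n + 1)*(n + 3)*(n + 1)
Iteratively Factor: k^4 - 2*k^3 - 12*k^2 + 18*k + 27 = (k + 1)*(k^3 - 3*k^2 - 9*k + 27) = (k - 3)*(k + 1)*(k^2 - 9) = (k - 3)^2*(k + 1)*(k + 3)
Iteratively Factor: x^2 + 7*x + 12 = (x + 4)*(x + 3)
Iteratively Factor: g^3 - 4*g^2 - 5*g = (g - 5)*(g^2 + g) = g*(g - 5)*(g + 1)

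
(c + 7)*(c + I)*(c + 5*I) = c^3 + 7*c^2 + 6*I*c^2 - 5*c + 42*I*c - 35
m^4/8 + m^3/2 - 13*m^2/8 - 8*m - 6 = (m/4 + 1)*(m/2 + 1/2)*(m - 4)*(m + 3)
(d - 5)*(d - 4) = d^2 - 9*d + 20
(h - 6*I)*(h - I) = h^2 - 7*I*h - 6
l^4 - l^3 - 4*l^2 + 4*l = l*(l - 2)*(l - 1)*(l + 2)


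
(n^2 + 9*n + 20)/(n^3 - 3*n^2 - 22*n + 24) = (n + 5)/(n^2 - 7*n + 6)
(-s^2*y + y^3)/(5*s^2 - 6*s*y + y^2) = y*(s + y)/(-5*s + y)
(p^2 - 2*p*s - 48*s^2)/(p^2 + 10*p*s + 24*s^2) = (p - 8*s)/(p + 4*s)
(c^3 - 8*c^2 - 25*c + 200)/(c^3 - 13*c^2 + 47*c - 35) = (c^2 - 3*c - 40)/(c^2 - 8*c + 7)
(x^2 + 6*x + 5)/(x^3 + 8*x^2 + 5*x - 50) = (x + 1)/(x^2 + 3*x - 10)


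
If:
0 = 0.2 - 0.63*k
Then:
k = 0.32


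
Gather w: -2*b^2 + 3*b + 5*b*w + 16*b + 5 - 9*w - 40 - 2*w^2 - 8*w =-2*b^2 + 19*b - 2*w^2 + w*(5*b - 17) - 35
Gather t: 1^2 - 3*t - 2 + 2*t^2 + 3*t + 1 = 2*t^2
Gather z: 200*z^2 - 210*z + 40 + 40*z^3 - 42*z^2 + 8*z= 40*z^3 + 158*z^2 - 202*z + 40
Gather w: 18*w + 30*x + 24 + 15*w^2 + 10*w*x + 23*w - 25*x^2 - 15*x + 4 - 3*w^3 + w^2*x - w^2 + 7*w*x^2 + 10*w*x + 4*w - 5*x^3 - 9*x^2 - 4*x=-3*w^3 + w^2*(x + 14) + w*(7*x^2 + 20*x + 45) - 5*x^3 - 34*x^2 + 11*x + 28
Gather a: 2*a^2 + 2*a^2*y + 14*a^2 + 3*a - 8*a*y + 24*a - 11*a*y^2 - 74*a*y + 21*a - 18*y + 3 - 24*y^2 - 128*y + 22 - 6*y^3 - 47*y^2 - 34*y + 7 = a^2*(2*y + 16) + a*(-11*y^2 - 82*y + 48) - 6*y^3 - 71*y^2 - 180*y + 32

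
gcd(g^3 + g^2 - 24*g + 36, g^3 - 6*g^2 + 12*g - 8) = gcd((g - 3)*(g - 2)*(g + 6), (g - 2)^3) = g - 2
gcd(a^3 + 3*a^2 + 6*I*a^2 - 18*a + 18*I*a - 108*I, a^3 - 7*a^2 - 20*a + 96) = a - 3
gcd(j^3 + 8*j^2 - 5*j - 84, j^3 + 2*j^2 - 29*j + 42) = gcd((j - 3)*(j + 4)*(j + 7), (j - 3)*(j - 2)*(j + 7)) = j^2 + 4*j - 21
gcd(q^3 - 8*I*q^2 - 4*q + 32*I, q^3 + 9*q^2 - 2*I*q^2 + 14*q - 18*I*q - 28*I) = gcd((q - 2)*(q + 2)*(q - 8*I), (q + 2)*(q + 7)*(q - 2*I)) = q + 2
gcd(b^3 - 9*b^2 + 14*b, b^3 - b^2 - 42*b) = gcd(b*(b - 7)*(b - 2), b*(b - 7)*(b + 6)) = b^2 - 7*b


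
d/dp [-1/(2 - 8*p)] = -2/(4*p - 1)^2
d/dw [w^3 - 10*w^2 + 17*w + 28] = 3*w^2 - 20*w + 17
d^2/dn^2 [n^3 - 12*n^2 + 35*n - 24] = 6*n - 24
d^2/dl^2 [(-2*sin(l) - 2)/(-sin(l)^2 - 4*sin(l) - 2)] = 2*(-sin(l)^5 + 2*sin(l)^3 + 6*sin(l)^2 + 16*sin(l) + 12)/(sin(l)^2 + 4*sin(l) + 2)^3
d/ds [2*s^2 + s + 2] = 4*s + 1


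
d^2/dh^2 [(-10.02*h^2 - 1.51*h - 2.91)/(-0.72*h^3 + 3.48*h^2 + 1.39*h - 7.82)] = (10.388736*h^6 + 4.69670399999995*h^5 + 55.5698879999999*h^4 - 963.834912*h^3 + 1728.0324*h^2 + 232.705944*h + 1427.948866)/(0.373248*h^9 - 5.412096*h^8 + 23.996736*h^7 - 9.085824*h^6 - 163.889784*h^5 + 216.981324*h^4 + 356.364989*h^3 - 593.10399*h^2 - 255.005508*h + 478.211768)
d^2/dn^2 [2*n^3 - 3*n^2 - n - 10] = 12*n - 6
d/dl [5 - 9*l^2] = -18*l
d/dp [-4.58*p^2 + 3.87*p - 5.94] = 3.87 - 9.16*p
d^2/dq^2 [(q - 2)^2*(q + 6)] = 6*q + 4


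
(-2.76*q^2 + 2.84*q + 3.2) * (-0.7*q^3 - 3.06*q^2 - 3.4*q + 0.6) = 1.932*q^5 + 6.4576*q^4 - 1.5464*q^3 - 21.104*q^2 - 9.176*q + 1.92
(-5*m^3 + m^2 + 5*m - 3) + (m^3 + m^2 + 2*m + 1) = -4*m^3 + 2*m^2 + 7*m - 2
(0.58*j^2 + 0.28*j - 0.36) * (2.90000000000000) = 1.682*j^2 + 0.812*j - 1.044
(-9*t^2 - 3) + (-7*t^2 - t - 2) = -16*t^2 - t - 5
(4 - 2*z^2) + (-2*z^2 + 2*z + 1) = -4*z^2 + 2*z + 5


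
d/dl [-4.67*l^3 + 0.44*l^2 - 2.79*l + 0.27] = -14.01*l^2 + 0.88*l - 2.79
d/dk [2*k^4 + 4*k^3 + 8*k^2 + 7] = 4*k*(2*k^2 + 3*k + 4)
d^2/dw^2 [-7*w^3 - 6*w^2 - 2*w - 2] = -42*w - 12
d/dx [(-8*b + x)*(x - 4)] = -8*b + 2*x - 4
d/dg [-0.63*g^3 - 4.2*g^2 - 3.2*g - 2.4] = -1.89*g^2 - 8.4*g - 3.2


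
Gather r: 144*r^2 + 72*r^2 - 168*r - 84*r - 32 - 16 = 216*r^2 - 252*r - 48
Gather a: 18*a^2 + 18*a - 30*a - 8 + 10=18*a^2 - 12*a + 2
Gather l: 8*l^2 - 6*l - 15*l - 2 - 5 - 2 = 8*l^2 - 21*l - 9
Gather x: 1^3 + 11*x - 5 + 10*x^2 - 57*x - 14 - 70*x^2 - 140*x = -60*x^2 - 186*x - 18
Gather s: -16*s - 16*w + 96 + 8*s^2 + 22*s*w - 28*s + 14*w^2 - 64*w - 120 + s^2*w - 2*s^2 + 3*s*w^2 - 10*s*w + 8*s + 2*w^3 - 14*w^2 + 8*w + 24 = s^2*(w + 6) + s*(3*w^2 + 12*w - 36) + 2*w^3 - 72*w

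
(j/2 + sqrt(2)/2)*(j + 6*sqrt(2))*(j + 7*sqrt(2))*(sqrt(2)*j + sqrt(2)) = sqrt(2)*j^4/2 + sqrt(2)*j^3/2 + 14*j^3 + 14*j^2 + 55*sqrt(2)*j^2 + 55*sqrt(2)*j + 84*j + 84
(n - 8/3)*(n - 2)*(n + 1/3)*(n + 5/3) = n^4 - 8*n^3/3 - 31*n^2/9 + 218*n/27 + 80/27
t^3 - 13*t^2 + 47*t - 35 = (t - 7)*(t - 5)*(t - 1)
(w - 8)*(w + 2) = w^2 - 6*w - 16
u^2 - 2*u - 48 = (u - 8)*(u + 6)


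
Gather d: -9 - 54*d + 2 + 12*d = -42*d - 7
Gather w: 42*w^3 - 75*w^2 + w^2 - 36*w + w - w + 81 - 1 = 42*w^3 - 74*w^2 - 36*w + 80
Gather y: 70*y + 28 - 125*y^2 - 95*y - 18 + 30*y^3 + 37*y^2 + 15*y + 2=30*y^3 - 88*y^2 - 10*y + 12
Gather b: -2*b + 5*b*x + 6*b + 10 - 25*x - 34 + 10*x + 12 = b*(5*x + 4) - 15*x - 12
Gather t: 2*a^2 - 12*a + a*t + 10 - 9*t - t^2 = 2*a^2 - 12*a - t^2 + t*(a - 9) + 10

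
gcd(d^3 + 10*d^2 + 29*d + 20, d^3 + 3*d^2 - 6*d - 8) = d^2 + 5*d + 4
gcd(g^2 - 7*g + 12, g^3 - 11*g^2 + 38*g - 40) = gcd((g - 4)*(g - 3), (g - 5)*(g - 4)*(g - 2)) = g - 4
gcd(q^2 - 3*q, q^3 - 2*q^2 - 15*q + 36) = q - 3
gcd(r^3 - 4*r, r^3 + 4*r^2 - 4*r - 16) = r^2 - 4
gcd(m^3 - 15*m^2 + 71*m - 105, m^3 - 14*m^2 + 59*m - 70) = m^2 - 12*m + 35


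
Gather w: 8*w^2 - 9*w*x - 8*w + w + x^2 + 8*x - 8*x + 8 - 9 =8*w^2 + w*(-9*x - 7) + x^2 - 1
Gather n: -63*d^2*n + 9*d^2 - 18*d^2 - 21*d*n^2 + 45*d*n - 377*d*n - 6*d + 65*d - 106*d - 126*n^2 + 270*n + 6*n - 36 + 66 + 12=-9*d^2 - 47*d + n^2*(-21*d - 126) + n*(-63*d^2 - 332*d + 276) + 42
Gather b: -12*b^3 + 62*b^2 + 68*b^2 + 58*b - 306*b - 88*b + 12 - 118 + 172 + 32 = -12*b^3 + 130*b^2 - 336*b + 98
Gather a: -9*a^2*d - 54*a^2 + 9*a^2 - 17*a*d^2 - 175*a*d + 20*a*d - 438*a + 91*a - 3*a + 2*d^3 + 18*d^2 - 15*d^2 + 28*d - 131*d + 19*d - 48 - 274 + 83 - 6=a^2*(-9*d - 45) + a*(-17*d^2 - 155*d - 350) + 2*d^3 + 3*d^2 - 84*d - 245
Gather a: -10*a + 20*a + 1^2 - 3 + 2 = 10*a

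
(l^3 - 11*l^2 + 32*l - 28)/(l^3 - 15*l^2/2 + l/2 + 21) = 2*(l - 2)/(2*l + 3)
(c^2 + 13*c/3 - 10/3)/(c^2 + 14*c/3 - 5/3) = (3*c - 2)/(3*c - 1)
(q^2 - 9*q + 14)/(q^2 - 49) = (q - 2)/(q + 7)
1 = 1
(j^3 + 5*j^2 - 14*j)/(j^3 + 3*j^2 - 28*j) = (j - 2)/(j - 4)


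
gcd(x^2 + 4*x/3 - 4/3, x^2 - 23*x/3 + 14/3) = x - 2/3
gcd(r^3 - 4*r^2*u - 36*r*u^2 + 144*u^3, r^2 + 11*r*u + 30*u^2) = r + 6*u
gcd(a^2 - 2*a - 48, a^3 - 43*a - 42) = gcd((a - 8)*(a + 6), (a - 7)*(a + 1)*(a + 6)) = a + 6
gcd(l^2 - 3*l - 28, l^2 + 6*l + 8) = l + 4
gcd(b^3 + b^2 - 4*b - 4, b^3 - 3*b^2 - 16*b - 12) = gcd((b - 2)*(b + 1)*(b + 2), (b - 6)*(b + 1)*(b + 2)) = b^2 + 3*b + 2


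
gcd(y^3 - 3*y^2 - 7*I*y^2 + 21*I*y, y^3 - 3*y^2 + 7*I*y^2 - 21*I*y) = y^2 - 3*y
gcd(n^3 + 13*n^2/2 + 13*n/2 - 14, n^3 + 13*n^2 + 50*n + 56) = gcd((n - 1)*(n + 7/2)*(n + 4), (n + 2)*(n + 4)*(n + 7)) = n + 4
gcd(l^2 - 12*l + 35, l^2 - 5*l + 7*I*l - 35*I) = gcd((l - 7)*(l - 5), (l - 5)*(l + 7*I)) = l - 5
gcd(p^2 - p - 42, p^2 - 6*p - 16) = 1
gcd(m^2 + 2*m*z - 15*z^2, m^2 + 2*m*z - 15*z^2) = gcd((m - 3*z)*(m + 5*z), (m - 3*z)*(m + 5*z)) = -m^2 - 2*m*z + 15*z^2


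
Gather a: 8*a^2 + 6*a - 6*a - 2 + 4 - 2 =8*a^2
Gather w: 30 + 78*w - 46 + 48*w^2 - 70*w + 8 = 48*w^2 + 8*w - 8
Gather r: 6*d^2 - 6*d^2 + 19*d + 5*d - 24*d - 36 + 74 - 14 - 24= 0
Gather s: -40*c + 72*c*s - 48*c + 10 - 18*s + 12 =-88*c + s*(72*c - 18) + 22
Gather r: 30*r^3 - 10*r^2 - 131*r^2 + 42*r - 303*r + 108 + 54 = 30*r^3 - 141*r^2 - 261*r + 162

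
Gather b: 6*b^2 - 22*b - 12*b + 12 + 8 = 6*b^2 - 34*b + 20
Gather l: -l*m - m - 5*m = -l*m - 6*m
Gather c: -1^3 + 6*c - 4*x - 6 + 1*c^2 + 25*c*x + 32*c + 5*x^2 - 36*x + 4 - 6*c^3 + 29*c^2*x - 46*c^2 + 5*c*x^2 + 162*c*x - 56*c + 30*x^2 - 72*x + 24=-6*c^3 + c^2*(29*x - 45) + c*(5*x^2 + 187*x - 18) + 35*x^2 - 112*x + 21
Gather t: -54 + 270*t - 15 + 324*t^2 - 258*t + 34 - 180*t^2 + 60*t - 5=144*t^2 + 72*t - 40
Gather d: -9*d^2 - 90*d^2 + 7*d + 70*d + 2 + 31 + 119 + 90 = -99*d^2 + 77*d + 242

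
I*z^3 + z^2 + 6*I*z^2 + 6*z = z*(z + 6)*(I*z + 1)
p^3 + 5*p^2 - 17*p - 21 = (p - 3)*(p + 1)*(p + 7)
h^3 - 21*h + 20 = (h - 4)*(h - 1)*(h + 5)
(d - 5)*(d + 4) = d^2 - d - 20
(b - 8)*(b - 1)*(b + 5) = b^3 - 4*b^2 - 37*b + 40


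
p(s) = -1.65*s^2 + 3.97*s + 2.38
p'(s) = 3.97 - 3.3*s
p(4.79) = -16.46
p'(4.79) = -11.84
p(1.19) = 4.77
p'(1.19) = 0.04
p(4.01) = -8.23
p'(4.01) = -9.26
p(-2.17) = -14.00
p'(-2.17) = 11.13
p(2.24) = 2.99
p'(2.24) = -3.42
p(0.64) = 4.24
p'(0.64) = 1.86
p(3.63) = -4.95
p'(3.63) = -8.01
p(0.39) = 3.68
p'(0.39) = 2.68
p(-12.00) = -282.86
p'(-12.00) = 43.57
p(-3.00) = -24.38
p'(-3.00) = 13.87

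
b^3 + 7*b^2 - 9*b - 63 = (b - 3)*(b + 3)*(b + 7)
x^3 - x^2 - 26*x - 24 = (x - 6)*(x + 1)*(x + 4)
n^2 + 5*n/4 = n*(n + 5/4)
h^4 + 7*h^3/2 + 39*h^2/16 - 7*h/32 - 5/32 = (h - 1/4)*(h + 1/4)*(h + 1)*(h + 5/2)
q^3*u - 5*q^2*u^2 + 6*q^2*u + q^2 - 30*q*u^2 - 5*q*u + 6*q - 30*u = (q + 6)*(q - 5*u)*(q*u + 1)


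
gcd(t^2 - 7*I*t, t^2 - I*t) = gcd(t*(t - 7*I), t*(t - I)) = t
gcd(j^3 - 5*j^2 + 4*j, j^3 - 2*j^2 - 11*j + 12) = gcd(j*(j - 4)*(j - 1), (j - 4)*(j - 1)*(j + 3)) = j^2 - 5*j + 4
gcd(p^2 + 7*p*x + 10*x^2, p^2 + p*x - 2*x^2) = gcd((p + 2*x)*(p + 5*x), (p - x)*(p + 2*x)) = p + 2*x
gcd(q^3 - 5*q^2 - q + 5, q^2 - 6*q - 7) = q + 1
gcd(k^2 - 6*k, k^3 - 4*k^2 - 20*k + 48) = k - 6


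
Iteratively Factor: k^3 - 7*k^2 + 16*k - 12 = (k - 3)*(k^2 - 4*k + 4) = (k - 3)*(k - 2)*(k - 2)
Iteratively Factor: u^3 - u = (u - 1)*(u^2 + u) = (u - 1)*(u + 1)*(u)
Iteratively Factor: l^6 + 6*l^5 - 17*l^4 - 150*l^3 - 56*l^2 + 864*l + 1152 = (l + 4)*(l^5 + 2*l^4 - 25*l^3 - 50*l^2 + 144*l + 288) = (l + 3)*(l + 4)*(l^4 - l^3 - 22*l^2 + 16*l + 96) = (l + 3)*(l + 4)^2*(l^3 - 5*l^2 - 2*l + 24) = (l - 3)*(l + 3)*(l + 4)^2*(l^2 - 2*l - 8) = (l - 3)*(l + 2)*(l + 3)*(l + 4)^2*(l - 4)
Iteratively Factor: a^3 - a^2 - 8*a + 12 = (a - 2)*(a^2 + a - 6) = (a - 2)*(a + 3)*(a - 2)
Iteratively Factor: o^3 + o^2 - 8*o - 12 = (o - 3)*(o^2 + 4*o + 4) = (o - 3)*(o + 2)*(o + 2)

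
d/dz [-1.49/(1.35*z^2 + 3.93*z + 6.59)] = (4.023*z + 5.8557)/(1.35*z^2 + 3.93*z + 6.59)^2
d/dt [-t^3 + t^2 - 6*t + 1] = -3*t^2 + 2*t - 6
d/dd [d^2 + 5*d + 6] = 2*d + 5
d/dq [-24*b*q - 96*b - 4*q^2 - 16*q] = -24*b - 8*q - 16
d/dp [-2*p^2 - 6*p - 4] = -4*p - 6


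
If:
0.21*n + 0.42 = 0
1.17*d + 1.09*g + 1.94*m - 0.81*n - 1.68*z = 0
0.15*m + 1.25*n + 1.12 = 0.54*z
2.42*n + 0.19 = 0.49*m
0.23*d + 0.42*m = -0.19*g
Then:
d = 98.99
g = -98.86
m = -9.49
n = -2.00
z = -5.19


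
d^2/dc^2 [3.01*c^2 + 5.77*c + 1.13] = 6.02000000000000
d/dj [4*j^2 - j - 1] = 8*j - 1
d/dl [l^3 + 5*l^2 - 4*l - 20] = 3*l^2 + 10*l - 4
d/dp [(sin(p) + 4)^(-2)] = -2*cos(p)/(sin(p) + 4)^3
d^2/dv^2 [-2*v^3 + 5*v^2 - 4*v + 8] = 10 - 12*v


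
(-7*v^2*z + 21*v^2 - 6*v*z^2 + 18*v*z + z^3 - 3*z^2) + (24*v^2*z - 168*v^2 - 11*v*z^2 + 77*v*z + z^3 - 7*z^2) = 17*v^2*z - 147*v^2 - 17*v*z^2 + 95*v*z + 2*z^3 - 10*z^2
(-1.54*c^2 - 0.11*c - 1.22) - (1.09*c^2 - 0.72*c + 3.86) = -2.63*c^2 + 0.61*c - 5.08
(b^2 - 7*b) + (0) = b^2 - 7*b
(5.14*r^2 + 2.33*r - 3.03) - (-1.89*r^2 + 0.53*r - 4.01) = 7.03*r^2 + 1.8*r + 0.98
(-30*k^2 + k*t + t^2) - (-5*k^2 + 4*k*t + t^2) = -25*k^2 - 3*k*t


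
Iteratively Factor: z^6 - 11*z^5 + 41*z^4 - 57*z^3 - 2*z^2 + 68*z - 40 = (z - 1)*(z^5 - 10*z^4 + 31*z^3 - 26*z^2 - 28*z + 40) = (z - 1)*(z + 1)*(z^4 - 11*z^3 + 42*z^2 - 68*z + 40) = (z - 2)*(z - 1)*(z + 1)*(z^3 - 9*z^2 + 24*z - 20) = (z - 2)^2*(z - 1)*(z + 1)*(z^2 - 7*z + 10) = (z - 2)^3*(z - 1)*(z + 1)*(z - 5)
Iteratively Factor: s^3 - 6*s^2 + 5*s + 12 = (s + 1)*(s^2 - 7*s + 12) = (s - 4)*(s + 1)*(s - 3)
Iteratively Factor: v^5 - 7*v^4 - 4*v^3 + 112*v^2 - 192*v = (v - 4)*(v^4 - 3*v^3 - 16*v^2 + 48*v) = v*(v - 4)*(v^3 - 3*v^2 - 16*v + 48) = v*(v - 4)^2*(v^2 + v - 12) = v*(v - 4)^2*(v + 4)*(v - 3)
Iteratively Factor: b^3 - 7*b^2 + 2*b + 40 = (b - 4)*(b^2 - 3*b - 10) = (b - 5)*(b - 4)*(b + 2)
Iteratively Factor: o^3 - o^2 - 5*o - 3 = (o + 1)*(o^2 - 2*o - 3) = (o - 3)*(o + 1)*(o + 1)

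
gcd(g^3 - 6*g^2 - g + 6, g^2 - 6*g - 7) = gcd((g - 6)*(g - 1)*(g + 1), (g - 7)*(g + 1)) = g + 1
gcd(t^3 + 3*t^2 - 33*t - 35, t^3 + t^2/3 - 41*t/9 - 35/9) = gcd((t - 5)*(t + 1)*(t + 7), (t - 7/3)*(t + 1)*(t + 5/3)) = t + 1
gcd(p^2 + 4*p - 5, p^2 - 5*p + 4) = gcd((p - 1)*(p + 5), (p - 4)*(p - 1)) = p - 1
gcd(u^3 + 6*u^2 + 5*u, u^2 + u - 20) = u + 5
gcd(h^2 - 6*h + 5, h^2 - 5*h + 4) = h - 1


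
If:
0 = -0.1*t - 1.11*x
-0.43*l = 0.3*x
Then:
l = -0.697674418604651*x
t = -11.1*x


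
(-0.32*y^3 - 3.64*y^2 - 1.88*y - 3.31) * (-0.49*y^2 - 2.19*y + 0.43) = 0.1568*y^5 + 2.4844*y^4 + 8.7552*y^3 + 4.1739*y^2 + 6.4405*y - 1.4233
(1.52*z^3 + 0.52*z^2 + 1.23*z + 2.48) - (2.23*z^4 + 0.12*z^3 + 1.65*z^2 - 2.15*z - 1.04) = -2.23*z^4 + 1.4*z^3 - 1.13*z^2 + 3.38*z + 3.52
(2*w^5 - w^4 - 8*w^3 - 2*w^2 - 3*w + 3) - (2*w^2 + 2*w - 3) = 2*w^5 - w^4 - 8*w^3 - 4*w^2 - 5*w + 6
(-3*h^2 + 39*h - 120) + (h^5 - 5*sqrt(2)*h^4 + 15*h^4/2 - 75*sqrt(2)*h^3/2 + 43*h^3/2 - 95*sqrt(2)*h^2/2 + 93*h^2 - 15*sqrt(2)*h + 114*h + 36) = h^5 - 5*sqrt(2)*h^4 + 15*h^4/2 - 75*sqrt(2)*h^3/2 + 43*h^3/2 - 95*sqrt(2)*h^2/2 + 90*h^2 - 15*sqrt(2)*h + 153*h - 84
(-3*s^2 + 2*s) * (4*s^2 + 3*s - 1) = -12*s^4 - s^3 + 9*s^2 - 2*s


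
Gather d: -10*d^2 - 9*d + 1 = -10*d^2 - 9*d + 1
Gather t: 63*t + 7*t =70*t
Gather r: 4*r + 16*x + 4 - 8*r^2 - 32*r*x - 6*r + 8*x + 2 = -8*r^2 + r*(-32*x - 2) + 24*x + 6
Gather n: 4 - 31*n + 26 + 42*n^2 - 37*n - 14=42*n^2 - 68*n + 16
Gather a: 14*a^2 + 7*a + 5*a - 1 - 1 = 14*a^2 + 12*a - 2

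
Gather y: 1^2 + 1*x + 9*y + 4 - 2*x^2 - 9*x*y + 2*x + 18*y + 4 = -2*x^2 + 3*x + y*(27 - 9*x) + 9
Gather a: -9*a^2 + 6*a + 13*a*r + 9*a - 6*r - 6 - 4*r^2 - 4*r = -9*a^2 + a*(13*r + 15) - 4*r^2 - 10*r - 6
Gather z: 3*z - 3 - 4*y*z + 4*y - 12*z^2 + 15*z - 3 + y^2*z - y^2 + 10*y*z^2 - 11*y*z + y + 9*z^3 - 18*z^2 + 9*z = -y^2 + 5*y + 9*z^3 + z^2*(10*y - 30) + z*(y^2 - 15*y + 27) - 6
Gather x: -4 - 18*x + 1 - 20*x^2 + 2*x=-20*x^2 - 16*x - 3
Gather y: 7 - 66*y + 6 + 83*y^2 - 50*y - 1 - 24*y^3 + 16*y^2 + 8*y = -24*y^3 + 99*y^2 - 108*y + 12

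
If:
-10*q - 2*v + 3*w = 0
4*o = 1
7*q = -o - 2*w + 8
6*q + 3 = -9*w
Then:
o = 1/4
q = 101/68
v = -160/17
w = -45/34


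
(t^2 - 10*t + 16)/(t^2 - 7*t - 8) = (t - 2)/(t + 1)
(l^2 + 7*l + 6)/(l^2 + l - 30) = (l + 1)/(l - 5)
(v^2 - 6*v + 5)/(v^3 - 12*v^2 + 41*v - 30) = 1/(v - 6)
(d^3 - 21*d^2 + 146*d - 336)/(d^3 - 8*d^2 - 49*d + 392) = (d - 6)/(d + 7)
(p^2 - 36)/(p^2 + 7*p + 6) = (p - 6)/(p + 1)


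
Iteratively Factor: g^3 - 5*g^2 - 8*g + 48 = (g - 4)*(g^2 - g - 12) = (g - 4)*(g + 3)*(g - 4)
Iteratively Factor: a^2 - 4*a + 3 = (a - 3)*(a - 1)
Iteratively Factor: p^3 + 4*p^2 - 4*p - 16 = (p - 2)*(p^2 + 6*p + 8) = (p - 2)*(p + 2)*(p + 4)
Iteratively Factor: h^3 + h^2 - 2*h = (h)*(h^2 + h - 2) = h*(h + 2)*(h - 1)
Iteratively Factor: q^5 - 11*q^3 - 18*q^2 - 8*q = (q + 1)*(q^4 - q^3 - 10*q^2 - 8*q) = (q + 1)*(q + 2)*(q^3 - 3*q^2 - 4*q) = (q - 4)*(q + 1)*(q + 2)*(q^2 + q) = q*(q - 4)*(q + 1)*(q + 2)*(q + 1)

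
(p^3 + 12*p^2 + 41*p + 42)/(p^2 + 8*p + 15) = (p^2 + 9*p + 14)/(p + 5)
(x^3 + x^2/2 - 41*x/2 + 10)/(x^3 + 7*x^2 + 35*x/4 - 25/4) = 2*(x - 4)/(2*x + 5)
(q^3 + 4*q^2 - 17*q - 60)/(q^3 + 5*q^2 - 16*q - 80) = (q + 3)/(q + 4)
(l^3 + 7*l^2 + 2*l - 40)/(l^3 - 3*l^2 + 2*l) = (l^2 + 9*l + 20)/(l*(l - 1))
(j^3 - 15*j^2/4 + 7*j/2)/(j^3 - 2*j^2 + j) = (4*j^2 - 15*j + 14)/(4*(j^2 - 2*j + 1))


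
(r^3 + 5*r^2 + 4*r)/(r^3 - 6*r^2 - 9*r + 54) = r*(r^2 + 5*r + 4)/(r^3 - 6*r^2 - 9*r + 54)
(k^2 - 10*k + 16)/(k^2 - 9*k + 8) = (k - 2)/(k - 1)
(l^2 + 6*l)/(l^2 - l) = (l + 6)/(l - 1)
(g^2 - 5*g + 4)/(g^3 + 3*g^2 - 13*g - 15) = (g^2 - 5*g + 4)/(g^3 + 3*g^2 - 13*g - 15)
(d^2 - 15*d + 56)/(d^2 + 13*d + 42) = (d^2 - 15*d + 56)/(d^2 + 13*d + 42)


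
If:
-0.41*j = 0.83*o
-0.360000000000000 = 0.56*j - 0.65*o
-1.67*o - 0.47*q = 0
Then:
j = -0.41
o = 0.20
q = -0.72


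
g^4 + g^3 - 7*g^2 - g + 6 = (g - 2)*(g - 1)*(g + 1)*(g + 3)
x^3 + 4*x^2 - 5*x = x*(x - 1)*(x + 5)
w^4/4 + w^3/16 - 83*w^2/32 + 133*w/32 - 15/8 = (w/4 + 1)*(w - 3/2)*(w - 5/4)*(w - 1)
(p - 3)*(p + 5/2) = p^2 - p/2 - 15/2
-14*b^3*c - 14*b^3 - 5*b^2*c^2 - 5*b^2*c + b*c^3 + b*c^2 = (-7*b + c)*(2*b + c)*(b*c + b)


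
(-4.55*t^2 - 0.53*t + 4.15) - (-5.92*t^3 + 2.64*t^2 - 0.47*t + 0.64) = 5.92*t^3 - 7.19*t^2 - 0.0600000000000001*t + 3.51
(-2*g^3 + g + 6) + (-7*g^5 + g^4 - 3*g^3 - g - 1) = -7*g^5 + g^4 - 5*g^3 + 5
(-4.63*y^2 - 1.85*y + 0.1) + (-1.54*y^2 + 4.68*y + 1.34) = -6.17*y^2 + 2.83*y + 1.44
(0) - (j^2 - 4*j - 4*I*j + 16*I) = -j^2 + 4*j + 4*I*j - 16*I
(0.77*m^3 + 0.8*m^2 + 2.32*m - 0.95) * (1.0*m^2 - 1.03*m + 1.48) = 0.77*m^5 + 0.00690000000000002*m^4 + 2.6356*m^3 - 2.1556*m^2 + 4.4121*m - 1.406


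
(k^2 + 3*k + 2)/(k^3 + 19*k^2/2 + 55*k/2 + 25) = 2*(k + 1)/(2*k^2 + 15*k + 25)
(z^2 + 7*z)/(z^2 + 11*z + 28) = z/(z + 4)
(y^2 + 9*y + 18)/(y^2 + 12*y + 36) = (y + 3)/(y + 6)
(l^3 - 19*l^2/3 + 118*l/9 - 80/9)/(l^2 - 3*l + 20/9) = (3*l^2 - 14*l + 16)/(3*l - 4)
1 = 1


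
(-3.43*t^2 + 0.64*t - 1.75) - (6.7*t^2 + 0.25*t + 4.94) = -10.13*t^2 + 0.39*t - 6.69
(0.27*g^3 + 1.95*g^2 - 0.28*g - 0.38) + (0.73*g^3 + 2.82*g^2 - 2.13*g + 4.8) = 1.0*g^3 + 4.77*g^2 - 2.41*g + 4.42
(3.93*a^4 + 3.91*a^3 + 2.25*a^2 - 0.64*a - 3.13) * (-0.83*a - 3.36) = -3.2619*a^5 - 16.4501*a^4 - 15.0051*a^3 - 7.0288*a^2 + 4.7483*a + 10.5168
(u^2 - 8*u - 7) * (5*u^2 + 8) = 5*u^4 - 40*u^3 - 27*u^2 - 64*u - 56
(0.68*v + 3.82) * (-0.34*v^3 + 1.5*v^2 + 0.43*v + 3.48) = -0.2312*v^4 - 0.2788*v^3 + 6.0224*v^2 + 4.009*v + 13.2936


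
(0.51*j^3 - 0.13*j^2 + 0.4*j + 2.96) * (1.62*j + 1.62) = 0.8262*j^4 + 0.6156*j^3 + 0.4374*j^2 + 5.4432*j + 4.7952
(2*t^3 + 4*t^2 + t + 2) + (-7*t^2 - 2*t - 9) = 2*t^3 - 3*t^2 - t - 7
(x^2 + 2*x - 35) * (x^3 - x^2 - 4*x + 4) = x^5 + x^4 - 41*x^3 + 31*x^2 + 148*x - 140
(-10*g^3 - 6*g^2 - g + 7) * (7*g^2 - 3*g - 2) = -70*g^5 - 12*g^4 + 31*g^3 + 64*g^2 - 19*g - 14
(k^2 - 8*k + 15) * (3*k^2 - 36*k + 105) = 3*k^4 - 60*k^3 + 438*k^2 - 1380*k + 1575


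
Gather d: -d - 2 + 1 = -d - 1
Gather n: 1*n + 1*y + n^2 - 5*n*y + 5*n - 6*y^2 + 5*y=n^2 + n*(6 - 5*y) - 6*y^2 + 6*y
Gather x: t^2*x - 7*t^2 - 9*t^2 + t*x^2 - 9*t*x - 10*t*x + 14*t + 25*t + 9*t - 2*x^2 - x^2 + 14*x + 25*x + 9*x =-16*t^2 + 48*t + x^2*(t - 3) + x*(t^2 - 19*t + 48)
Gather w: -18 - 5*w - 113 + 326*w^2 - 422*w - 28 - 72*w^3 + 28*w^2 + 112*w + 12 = -72*w^3 + 354*w^2 - 315*w - 147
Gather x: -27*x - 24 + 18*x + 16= -9*x - 8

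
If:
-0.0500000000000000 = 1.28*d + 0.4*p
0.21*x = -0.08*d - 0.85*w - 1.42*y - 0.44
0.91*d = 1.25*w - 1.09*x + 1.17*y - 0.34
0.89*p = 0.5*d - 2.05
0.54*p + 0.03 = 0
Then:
No Solution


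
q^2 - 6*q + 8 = (q - 4)*(q - 2)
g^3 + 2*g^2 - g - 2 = (g - 1)*(g + 1)*(g + 2)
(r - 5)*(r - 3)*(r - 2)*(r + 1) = r^4 - 9*r^3 + 21*r^2 + r - 30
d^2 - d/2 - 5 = (d - 5/2)*(d + 2)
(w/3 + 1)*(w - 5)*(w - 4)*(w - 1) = w^4/3 - 7*w^3/3 - w^2/3 + 67*w/3 - 20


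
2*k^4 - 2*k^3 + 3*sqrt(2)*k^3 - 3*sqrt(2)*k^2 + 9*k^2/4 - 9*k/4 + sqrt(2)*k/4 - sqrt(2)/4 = (k - 1)*(k + sqrt(2))*(sqrt(2)*k + 1/2)^2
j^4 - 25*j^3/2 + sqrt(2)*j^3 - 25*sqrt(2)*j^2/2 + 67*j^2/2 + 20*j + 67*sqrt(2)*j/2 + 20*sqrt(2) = (j - 8)*(j - 5)*(j + 1/2)*(j + sqrt(2))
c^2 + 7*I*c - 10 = (c + 2*I)*(c + 5*I)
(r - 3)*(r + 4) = r^2 + r - 12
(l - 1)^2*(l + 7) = l^3 + 5*l^2 - 13*l + 7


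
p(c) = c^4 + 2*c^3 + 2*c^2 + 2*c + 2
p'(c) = 4*c^3 + 6*c^2 + 4*c + 2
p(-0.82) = 1.05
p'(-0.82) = 0.55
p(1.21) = 13.03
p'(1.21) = 22.71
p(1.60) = 25.07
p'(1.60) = 40.14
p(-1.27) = 1.19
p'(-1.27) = -1.60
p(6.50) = 2433.81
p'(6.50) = 1380.00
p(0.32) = 2.92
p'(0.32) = 4.03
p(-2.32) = 12.12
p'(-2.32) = -24.93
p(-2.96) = 38.50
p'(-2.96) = -61.01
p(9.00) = 8201.00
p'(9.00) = 3440.00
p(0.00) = 2.00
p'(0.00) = 2.00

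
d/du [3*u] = 3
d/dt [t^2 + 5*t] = 2*t + 5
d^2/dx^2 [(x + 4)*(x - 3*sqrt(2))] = 2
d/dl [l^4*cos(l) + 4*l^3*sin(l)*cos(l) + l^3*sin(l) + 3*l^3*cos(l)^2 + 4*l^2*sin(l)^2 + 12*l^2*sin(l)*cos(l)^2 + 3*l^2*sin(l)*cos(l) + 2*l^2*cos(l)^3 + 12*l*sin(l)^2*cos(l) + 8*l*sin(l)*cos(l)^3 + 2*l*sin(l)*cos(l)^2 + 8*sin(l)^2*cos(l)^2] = -l^4*sin(l) - 3*l^3*sin(2*l) + 5*l^3*cos(l) + 4*l^3*cos(2*l) + 3*l^2*sin(l)/2 + 10*l^2*sin(2*l) - 3*l^2*sin(3*l)/2 + 3*l^2*cos(l) + 15*l^2*cos(2*l)/2 + 9*l^2*cos(3*l) + 9*l^2/2 + 3*l*sin(l) + 3*l*sin(2*l) + 15*l*sin(3*l) + 7*l*cos(l)/2 + 8*l*cos(2*l)^2 + 5*l*cos(3*l)/2 + sin(l)/2 + 2*sin(2*l) + sin(3*l)/2 + 5*sin(4*l) + 3*cos(l) - 3*cos(3*l)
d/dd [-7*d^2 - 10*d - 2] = -14*d - 10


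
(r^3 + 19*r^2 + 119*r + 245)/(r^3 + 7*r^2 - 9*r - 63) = (r^2 + 12*r + 35)/(r^2 - 9)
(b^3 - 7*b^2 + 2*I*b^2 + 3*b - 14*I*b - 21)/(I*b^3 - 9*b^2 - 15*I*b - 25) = (-I*b^2 + b*(3 + 7*I) - 21)/(b^2 + 10*I*b - 25)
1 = 1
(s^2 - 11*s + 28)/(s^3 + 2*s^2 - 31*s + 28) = (s - 7)/(s^2 + 6*s - 7)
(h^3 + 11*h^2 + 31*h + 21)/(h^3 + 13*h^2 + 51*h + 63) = (h + 1)/(h + 3)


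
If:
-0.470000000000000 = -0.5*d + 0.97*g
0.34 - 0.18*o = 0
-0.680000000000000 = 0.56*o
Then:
No Solution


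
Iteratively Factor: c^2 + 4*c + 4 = (c + 2)*(c + 2)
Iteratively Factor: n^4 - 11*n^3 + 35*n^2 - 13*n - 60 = (n - 5)*(n^3 - 6*n^2 + 5*n + 12) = (n - 5)*(n - 3)*(n^2 - 3*n - 4) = (n - 5)*(n - 3)*(n + 1)*(n - 4)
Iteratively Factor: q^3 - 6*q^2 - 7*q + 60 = (q - 5)*(q^2 - q - 12) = (q - 5)*(q - 4)*(q + 3)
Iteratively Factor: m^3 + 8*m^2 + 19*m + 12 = (m + 3)*(m^2 + 5*m + 4) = (m + 3)*(m + 4)*(m + 1)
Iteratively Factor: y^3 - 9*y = (y - 3)*(y^2 + 3*y) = y*(y - 3)*(y + 3)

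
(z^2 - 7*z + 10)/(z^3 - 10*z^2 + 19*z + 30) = (z - 2)/(z^2 - 5*z - 6)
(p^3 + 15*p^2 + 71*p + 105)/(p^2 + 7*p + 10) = (p^2 + 10*p + 21)/(p + 2)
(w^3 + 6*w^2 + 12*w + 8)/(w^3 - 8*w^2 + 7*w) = (w^3 + 6*w^2 + 12*w + 8)/(w*(w^2 - 8*w + 7))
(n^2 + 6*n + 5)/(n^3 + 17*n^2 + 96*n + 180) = (n + 1)/(n^2 + 12*n + 36)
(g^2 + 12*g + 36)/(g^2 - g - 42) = (g + 6)/(g - 7)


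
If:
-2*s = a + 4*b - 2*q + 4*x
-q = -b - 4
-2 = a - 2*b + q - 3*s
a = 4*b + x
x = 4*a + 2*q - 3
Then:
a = -74/117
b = -121/234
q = 815/234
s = 51/26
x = 56/39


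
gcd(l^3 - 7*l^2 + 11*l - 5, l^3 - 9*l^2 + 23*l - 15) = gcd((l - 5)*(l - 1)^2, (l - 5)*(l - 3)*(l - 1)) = l^2 - 6*l + 5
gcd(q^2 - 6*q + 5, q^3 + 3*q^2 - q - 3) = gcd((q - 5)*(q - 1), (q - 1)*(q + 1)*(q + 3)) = q - 1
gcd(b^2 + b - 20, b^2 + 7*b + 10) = b + 5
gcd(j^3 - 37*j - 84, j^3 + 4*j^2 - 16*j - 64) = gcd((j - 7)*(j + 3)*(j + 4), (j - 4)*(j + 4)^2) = j + 4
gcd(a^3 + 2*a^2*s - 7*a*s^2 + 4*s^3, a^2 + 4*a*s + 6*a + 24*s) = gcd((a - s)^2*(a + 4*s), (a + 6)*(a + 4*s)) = a + 4*s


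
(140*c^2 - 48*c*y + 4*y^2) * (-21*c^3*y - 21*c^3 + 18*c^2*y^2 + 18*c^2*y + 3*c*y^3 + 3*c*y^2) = -2940*c^5*y - 2940*c^5 + 3528*c^4*y^2 + 3528*c^4*y - 528*c^3*y^3 - 528*c^3*y^2 - 72*c^2*y^4 - 72*c^2*y^3 + 12*c*y^5 + 12*c*y^4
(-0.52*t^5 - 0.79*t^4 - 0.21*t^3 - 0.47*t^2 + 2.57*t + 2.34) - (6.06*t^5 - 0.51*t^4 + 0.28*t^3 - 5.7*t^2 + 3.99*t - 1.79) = -6.58*t^5 - 0.28*t^4 - 0.49*t^3 + 5.23*t^2 - 1.42*t + 4.13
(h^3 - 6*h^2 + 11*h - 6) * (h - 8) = h^4 - 14*h^3 + 59*h^2 - 94*h + 48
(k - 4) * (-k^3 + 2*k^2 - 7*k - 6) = -k^4 + 6*k^3 - 15*k^2 + 22*k + 24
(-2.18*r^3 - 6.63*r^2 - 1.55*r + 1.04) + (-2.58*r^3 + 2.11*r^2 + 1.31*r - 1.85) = -4.76*r^3 - 4.52*r^2 - 0.24*r - 0.81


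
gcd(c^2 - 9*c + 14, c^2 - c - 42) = c - 7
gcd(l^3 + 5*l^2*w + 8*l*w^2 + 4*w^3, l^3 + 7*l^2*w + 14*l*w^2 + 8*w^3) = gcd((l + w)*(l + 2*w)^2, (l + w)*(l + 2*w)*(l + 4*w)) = l^2 + 3*l*w + 2*w^2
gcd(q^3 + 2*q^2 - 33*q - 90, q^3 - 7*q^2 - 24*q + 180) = q^2 - q - 30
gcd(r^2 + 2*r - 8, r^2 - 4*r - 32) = r + 4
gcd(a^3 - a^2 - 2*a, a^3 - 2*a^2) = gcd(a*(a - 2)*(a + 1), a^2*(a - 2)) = a^2 - 2*a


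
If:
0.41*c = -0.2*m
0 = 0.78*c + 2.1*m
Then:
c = 0.00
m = 0.00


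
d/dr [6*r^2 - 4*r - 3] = 12*r - 4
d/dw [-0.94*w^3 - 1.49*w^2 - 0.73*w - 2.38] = -2.82*w^2 - 2.98*w - 0.73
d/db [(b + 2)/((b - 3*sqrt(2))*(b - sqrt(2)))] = (-b^2 - 4*b + 6 + 8*sqrt(2))/(b^4 - 8*sqrt(2)*b^3 + 44*b^2 - 48*sqrt(2)*b + 36)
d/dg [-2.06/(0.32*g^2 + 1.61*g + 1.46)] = (1.3184*g + 3.3166)/(0.32*g^2 + 1.61*g + 1.46)^2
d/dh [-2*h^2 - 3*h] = -4*h - 3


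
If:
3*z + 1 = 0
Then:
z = -1/3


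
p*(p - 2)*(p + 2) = p^3 - 4*p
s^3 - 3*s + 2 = (s - 1)^2*(s + 2)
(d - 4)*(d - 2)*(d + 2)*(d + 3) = d^4 - d^3 - 16*d^2 + 4*d + 48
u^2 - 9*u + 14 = (u - 7)*(u - 2)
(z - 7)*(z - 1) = z^2 - 8*z + 7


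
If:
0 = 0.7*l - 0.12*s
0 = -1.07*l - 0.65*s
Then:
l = 0.00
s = 0.00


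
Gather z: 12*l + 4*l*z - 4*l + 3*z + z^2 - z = 8*l + z^2 + z*(4*l + 2)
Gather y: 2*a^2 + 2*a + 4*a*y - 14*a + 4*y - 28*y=2*a^2 - 12*a + y*(4*a - 24)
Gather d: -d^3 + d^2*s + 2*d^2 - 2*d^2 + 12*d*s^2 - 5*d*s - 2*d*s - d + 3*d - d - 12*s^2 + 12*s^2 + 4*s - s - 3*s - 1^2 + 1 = -d^3 + d^2*s + d*(12*s^2 - 7*s + 1)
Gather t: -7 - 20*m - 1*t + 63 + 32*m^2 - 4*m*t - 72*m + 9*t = 32*m^2 - 92*m + t*(8 - 4*m) + 56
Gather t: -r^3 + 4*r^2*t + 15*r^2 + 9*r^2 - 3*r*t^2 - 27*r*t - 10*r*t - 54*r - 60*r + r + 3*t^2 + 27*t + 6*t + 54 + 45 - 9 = -r^3 + 24*r^2 - 113*r + t^2*(3 - 3*r) + t*(4*r^2 - 37*r + 33) + 90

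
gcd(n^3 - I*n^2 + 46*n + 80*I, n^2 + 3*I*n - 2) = n + 2*I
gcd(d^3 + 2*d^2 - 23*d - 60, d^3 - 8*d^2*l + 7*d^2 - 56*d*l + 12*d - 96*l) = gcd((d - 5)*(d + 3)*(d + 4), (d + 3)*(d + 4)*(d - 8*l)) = d^2 + 7*d + 12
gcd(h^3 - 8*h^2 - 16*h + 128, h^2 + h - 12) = h + 4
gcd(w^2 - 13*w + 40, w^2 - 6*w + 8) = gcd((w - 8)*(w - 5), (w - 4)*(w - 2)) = 1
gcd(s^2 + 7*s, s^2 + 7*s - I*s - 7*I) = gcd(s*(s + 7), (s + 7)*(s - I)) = s + 7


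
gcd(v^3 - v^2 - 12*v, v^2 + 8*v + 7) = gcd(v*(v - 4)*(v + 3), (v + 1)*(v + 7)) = 1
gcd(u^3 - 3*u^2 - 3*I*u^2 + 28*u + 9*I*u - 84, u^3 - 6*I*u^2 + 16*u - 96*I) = u + 4*I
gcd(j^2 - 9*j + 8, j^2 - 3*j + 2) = j - 1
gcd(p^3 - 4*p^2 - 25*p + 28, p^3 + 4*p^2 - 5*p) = p - 1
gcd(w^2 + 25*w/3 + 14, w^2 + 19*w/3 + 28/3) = w + 7/3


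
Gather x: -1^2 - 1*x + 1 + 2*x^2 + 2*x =2*x^2 + x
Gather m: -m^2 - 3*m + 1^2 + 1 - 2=-m^2 - 3*m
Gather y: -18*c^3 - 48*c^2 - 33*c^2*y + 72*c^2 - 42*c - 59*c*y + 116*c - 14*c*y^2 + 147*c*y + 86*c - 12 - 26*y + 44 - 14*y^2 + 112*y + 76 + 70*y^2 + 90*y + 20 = -18*c^3 + 24*c^2 + 160*c + y^2*(56 - 14*c) + y*(-33*c^2 + 88*c + 176) + 128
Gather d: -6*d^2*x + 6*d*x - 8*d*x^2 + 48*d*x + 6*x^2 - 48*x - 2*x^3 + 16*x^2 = -6*d^2*x + d*(-8*x^2 + 54*x) - 2*x^3 + 22*x^2 - 48*x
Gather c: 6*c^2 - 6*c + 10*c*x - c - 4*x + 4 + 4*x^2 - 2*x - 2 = 6*c^2 + c*(10*x - 7) + 4*x^2 - 6*x + 2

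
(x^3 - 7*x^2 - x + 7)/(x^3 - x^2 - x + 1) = (x - 7)/(x - 1)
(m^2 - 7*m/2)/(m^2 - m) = (m - 7/2)/(m - 1)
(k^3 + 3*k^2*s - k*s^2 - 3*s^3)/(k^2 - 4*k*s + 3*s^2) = (-k^2 - 4*k*s - 3*s^2)/(-k + 3*s)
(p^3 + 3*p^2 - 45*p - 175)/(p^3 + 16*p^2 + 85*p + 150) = (p - 7)/(p + 6)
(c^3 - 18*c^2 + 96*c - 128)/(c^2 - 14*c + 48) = (c^2 - 10*c + 16)/(c - 6)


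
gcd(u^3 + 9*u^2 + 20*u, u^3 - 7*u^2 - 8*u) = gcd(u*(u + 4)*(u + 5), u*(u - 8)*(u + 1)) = u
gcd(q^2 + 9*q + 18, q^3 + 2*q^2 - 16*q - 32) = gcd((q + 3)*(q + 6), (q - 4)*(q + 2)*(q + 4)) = 1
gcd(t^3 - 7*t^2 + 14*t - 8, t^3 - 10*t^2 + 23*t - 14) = t^2 - 3*t + 2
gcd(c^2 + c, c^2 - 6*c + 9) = 1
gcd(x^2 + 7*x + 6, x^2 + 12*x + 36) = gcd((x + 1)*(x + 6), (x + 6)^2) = x + 6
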